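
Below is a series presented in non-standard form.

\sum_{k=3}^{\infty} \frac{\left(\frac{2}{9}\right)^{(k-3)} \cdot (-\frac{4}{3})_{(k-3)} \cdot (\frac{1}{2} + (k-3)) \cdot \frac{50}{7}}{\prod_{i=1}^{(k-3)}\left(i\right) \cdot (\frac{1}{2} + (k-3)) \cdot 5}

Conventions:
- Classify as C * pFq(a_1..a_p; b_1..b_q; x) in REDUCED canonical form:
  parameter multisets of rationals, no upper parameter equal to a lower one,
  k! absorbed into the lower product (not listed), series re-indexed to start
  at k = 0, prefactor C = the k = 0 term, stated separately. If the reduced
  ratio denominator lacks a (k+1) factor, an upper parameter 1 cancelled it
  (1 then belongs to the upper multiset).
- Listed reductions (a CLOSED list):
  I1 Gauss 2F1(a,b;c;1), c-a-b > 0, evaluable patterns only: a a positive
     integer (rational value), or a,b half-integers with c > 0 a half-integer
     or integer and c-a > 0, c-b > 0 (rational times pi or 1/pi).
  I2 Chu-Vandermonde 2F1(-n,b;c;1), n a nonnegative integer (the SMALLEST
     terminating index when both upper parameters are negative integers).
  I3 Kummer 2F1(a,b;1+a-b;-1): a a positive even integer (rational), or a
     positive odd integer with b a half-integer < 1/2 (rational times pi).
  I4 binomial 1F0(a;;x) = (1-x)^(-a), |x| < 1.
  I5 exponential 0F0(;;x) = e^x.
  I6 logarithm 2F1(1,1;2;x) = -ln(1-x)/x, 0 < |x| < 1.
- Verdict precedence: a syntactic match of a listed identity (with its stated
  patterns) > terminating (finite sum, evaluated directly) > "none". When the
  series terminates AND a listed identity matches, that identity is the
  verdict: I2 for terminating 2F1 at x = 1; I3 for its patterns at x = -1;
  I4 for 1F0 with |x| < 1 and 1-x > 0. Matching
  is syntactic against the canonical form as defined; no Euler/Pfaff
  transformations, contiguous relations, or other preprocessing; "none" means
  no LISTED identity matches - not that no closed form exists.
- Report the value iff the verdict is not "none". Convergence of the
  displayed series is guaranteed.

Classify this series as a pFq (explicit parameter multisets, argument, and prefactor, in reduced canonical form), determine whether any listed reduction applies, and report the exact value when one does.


Key observation: with t_0 = \frac{10}{7}, the product of the first k integers (C = 10/7, x = 2/9) is k!.
Step ratio: r(k) = \frac{2}{9} * (k-\frac{4}{3}) / [(k+1)] ; factor over Q: parameters, x = \frac{2}{9}, and C = \frac{10}{7}.

The series (x = \frac{2}{9}) is 1F0: upper {-\frac{4}{3}}, lower {-}, prefactor \frac{10}{7}. Verdict at x = \frac{2}{9}: the binomial series (I4) matches (the 1F0 binomial series: exponent 4/3, x = \frac{2}{9}). Sum: \frac{10}{7} \cdot \left(\frac{7}{9}\right)^{\frac{4}{3}}.


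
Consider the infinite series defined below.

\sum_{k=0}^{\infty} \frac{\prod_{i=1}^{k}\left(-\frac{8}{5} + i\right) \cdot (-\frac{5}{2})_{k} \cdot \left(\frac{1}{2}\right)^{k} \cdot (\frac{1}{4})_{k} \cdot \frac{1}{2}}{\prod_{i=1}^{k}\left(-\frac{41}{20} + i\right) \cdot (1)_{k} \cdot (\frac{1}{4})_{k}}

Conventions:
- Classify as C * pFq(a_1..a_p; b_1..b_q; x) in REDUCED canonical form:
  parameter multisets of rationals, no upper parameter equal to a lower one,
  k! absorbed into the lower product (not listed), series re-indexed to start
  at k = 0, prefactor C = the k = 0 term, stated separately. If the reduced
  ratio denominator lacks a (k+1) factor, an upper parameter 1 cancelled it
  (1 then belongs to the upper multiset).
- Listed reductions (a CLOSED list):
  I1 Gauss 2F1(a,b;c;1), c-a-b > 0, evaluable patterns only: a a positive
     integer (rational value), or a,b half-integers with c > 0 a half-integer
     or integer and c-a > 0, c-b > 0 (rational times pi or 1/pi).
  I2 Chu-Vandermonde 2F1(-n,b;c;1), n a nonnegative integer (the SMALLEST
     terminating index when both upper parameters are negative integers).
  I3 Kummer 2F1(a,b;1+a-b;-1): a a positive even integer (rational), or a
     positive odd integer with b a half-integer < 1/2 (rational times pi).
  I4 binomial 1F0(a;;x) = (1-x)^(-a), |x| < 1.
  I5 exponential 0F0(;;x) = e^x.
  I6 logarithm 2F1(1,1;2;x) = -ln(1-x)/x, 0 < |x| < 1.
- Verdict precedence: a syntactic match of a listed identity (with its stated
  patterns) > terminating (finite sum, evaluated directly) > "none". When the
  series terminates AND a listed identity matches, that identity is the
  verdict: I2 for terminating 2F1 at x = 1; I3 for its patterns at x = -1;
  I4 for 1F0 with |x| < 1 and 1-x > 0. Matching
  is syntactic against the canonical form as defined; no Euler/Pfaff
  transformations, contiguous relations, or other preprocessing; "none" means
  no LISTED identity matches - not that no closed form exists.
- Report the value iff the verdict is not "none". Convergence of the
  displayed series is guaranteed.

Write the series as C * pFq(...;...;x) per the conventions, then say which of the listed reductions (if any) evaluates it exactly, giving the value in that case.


x = \frac{1}{2} here; the reduced form reads 2F1, upper {-\frac{5}{2}, -\frac{3}{5}}, lower {-\frac{21}{20}}, C = \frac{1}{2}. Verdict: none here - no I1-I6 shape fits x = \frac{1}{2} with lower {-\frac{21}{20}}.

First insight: from the first term \frac{1}{2}: the parameter 1/4 appears in both the upper and lower lists and cancels.
Adjacent-term ratio: r(k) = \frac{1}{2} * (k-\frac{5}{2}) (k-\frac{3}{5}) / [(k-\frac{21}{20}) (k+1)] - poly over poly, x = \frac{1}{2} from leading terms; C = \frac{1}{2} at k = 0.


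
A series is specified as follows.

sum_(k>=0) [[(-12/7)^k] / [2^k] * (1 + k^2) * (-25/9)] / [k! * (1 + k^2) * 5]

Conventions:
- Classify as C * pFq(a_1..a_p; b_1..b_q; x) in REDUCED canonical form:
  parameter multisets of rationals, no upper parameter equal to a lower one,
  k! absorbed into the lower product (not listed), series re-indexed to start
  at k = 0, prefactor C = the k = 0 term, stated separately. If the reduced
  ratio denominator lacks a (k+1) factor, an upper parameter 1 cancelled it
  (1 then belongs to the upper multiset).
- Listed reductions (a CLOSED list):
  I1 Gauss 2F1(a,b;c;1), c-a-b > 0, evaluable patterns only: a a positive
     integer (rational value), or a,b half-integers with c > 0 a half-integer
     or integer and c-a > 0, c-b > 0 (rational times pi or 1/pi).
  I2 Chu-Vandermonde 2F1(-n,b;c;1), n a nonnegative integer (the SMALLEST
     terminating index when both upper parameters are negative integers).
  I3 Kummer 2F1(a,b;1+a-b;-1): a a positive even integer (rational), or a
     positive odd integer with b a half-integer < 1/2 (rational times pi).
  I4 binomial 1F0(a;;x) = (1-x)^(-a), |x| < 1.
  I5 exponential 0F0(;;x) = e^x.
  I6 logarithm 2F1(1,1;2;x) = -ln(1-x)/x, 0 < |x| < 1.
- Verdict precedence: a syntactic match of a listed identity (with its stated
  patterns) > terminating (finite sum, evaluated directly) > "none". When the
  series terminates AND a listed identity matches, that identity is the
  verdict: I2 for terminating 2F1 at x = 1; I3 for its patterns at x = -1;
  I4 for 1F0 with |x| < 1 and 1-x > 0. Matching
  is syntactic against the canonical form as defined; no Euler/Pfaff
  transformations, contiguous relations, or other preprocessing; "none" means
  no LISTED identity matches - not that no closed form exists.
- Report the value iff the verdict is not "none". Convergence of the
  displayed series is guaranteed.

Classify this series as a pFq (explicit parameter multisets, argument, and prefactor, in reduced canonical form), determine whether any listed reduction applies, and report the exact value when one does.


Prefactor -5/9, argument -6/7: 0F0 with upper {-} over lower {-}. Verdict at x = -6/7: exponential (I5) matches (the 0F0 exponential series at x = -6/7). Value: (-5/9) * e^(-6/7).

Key step: from the first term -5/9: k^2 + 1 divides numerator and denominator alike; prefactor -5/9 after cancelling.
Adjacent-term ratio: r(k) = (-6/7) * 1 / [(k+1)] ; factor over Q: parameters, x = (-6/7), and C = -5/9.


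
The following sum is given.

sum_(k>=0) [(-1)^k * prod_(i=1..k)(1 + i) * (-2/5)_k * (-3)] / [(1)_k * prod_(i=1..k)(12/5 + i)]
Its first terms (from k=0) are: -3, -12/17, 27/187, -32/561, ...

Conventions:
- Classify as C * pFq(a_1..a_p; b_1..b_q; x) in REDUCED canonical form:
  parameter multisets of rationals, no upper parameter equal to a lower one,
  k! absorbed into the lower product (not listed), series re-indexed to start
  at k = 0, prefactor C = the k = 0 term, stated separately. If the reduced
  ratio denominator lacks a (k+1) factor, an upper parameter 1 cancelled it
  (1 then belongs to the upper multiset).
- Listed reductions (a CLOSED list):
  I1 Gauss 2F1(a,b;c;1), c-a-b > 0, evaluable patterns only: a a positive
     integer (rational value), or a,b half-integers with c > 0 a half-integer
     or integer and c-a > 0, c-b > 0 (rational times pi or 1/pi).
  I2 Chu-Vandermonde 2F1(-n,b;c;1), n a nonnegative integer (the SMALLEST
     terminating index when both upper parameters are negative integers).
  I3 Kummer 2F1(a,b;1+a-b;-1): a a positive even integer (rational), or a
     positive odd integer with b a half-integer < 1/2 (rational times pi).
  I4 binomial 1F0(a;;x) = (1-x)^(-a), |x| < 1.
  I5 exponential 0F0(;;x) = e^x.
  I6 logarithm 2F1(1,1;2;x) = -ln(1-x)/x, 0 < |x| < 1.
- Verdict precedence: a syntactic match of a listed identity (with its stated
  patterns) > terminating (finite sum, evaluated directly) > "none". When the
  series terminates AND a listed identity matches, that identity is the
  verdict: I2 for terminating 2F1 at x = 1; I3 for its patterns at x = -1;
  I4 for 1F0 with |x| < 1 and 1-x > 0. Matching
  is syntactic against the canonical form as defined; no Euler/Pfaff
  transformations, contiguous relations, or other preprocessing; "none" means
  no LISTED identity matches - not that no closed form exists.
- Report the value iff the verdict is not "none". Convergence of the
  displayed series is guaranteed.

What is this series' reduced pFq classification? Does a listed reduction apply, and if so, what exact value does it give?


With C = -3: the canonical form is 2F1(-2/5, 2; 17/5; -1). Verdict: this is Kummer's theorem (I3) (x = -1; c = 17/5 equals 1+a-b for upper {-2/5, 2}: listed pattern). Sum: -18/5.

Key observation: t_0 being -3, (1)_k (prefactor -3) is k! itself.
Ratio: r(k) = (-1) * (k-2/5) (k+2) / [(k+17/5) (k+1)] - poly over poly, x = (-1) from leading terms; C = -3 at k = 0.


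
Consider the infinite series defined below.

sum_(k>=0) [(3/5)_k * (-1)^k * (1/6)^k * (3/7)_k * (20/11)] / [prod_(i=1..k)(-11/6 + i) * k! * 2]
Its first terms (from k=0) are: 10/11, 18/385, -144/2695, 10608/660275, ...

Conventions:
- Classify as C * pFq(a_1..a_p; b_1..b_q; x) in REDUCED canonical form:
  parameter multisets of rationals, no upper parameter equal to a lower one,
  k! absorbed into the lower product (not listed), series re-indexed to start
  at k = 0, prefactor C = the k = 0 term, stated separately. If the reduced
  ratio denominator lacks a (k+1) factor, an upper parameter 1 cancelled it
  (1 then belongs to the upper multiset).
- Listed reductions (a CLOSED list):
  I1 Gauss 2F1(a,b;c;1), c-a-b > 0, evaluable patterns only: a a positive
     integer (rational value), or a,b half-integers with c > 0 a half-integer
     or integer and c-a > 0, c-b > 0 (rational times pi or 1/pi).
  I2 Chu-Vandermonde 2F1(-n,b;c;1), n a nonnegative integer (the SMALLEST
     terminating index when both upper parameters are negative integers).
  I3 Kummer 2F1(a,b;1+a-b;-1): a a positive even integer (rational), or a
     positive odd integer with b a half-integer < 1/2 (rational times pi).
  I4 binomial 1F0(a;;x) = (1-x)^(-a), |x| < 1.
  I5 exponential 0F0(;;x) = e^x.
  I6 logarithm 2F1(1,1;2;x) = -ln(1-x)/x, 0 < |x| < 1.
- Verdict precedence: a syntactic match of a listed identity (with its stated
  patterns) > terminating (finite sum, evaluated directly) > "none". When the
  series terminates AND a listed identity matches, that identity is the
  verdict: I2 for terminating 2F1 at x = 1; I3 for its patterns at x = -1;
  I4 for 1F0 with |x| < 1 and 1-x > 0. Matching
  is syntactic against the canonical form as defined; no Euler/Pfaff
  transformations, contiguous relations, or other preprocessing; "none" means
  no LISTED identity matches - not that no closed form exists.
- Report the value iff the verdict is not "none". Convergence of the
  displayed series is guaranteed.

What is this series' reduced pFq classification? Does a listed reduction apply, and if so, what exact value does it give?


The series (x = -1/6) is 2F1: upper {3/7, 3/5}, lower {-5/6}, prefactor 10/11. Verdict: no listed reduction: x = -1/6 and upper {3/7, 3/5} fail every I1-I6 pattern.

First insight: with t_0 = 10/11, the (-1)^k factor (C = 10/11) folds into the argument's sign.
Step ratio: r(k) = (-1/6) * (k+3/7) (k+3/5) / [(k-5/6) (k+1)] ; factor over Q: parameters, x = (-1/6), and C = 10/11.


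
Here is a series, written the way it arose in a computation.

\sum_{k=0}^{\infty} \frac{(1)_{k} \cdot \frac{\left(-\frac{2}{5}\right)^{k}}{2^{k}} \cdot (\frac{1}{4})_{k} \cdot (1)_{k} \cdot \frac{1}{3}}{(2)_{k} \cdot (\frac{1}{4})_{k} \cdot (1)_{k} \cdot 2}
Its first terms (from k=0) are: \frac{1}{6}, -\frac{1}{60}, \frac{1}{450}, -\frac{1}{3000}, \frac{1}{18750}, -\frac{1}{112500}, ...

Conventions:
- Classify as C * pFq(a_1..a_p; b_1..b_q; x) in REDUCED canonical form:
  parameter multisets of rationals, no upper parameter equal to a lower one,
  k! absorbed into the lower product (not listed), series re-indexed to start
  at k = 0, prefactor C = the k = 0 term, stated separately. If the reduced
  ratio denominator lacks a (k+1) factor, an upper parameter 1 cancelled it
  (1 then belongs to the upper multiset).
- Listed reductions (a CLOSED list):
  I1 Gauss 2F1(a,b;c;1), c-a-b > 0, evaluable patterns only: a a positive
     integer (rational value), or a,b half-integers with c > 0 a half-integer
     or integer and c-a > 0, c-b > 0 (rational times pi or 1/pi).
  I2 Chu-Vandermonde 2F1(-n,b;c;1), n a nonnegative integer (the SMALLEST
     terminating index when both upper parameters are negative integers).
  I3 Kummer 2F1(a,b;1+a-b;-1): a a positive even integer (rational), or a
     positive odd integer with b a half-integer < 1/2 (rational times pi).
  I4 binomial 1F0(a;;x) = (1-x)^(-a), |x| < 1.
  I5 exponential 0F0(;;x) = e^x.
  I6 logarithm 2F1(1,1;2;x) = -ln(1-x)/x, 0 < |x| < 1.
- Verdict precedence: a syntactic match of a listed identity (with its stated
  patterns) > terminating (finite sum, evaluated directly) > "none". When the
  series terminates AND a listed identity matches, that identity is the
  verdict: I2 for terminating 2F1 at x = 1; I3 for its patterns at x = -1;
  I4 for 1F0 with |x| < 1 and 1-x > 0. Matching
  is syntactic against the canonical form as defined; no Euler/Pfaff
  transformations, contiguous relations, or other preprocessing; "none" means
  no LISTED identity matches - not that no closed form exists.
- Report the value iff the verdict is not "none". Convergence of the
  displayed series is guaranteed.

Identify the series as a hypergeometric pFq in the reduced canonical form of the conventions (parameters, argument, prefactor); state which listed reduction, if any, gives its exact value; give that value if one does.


At argument -\frac{1}{5}: a 2F1 with upper {1, 1}, lower {2}, scaled by C = \frac{1}{6}. Verdict: this is the I6 logarithm reduction (the logarithm: parameters (1,1;2), x = -\frac{1}{5}). Value: \frac{5}{6} \cdot \ln\left(\frac{6}{5}\right).

The tell: t_0 = \frac{1}{6} here, and the constant factors (C = 1/6, x = -1/5) combine into one prefactor.
Ratio: r(k) = -\frac{1}{5} * (k+1) (k+1) / [(k+2) (k+1)] - poly over poly, x = -\frac{1}{5} from leading terms; C = \frac{1}{6} at k = 0.


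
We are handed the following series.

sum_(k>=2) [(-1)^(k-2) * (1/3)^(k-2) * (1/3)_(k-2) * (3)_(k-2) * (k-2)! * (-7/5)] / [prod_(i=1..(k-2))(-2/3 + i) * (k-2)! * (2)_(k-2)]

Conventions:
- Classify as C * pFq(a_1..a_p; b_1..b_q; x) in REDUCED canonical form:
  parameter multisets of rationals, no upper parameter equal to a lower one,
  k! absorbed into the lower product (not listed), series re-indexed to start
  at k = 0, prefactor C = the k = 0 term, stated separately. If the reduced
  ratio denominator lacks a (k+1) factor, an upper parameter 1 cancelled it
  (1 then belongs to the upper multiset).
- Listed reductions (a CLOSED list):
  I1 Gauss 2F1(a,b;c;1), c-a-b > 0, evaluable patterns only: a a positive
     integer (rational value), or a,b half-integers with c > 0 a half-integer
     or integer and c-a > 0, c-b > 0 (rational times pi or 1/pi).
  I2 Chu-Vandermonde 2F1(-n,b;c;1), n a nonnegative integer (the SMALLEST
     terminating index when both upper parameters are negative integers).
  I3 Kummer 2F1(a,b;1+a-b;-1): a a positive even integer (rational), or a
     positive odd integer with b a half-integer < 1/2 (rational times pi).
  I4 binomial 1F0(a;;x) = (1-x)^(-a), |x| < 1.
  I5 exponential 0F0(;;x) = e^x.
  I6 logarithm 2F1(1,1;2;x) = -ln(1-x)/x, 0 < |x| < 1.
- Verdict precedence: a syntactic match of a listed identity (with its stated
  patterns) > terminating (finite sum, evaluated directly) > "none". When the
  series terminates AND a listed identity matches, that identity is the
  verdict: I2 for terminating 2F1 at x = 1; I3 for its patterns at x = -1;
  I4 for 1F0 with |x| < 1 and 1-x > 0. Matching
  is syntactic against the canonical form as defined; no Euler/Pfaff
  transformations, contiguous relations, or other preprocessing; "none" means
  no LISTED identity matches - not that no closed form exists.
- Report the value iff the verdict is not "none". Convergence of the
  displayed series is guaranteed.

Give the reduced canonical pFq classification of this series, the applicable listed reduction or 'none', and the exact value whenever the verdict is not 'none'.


The series (x = -1/3) is 2F1: upper {1, 3}, lower {2}, prefactor -7/5. Verdict: none - at argument -1/3 the multisets {1, 3} ; {2} match no listed identity.

Key step: from the first term -7/5: the (-1)^k factor (prefactor -7/5) folds into the argument's sign.
Step ratio: r(k) = (-1/3) * (k+1) (k+3) / [(k+2) (k+1)] - rational; roots negated = parameters, x = (-1/3), C = -7/5.


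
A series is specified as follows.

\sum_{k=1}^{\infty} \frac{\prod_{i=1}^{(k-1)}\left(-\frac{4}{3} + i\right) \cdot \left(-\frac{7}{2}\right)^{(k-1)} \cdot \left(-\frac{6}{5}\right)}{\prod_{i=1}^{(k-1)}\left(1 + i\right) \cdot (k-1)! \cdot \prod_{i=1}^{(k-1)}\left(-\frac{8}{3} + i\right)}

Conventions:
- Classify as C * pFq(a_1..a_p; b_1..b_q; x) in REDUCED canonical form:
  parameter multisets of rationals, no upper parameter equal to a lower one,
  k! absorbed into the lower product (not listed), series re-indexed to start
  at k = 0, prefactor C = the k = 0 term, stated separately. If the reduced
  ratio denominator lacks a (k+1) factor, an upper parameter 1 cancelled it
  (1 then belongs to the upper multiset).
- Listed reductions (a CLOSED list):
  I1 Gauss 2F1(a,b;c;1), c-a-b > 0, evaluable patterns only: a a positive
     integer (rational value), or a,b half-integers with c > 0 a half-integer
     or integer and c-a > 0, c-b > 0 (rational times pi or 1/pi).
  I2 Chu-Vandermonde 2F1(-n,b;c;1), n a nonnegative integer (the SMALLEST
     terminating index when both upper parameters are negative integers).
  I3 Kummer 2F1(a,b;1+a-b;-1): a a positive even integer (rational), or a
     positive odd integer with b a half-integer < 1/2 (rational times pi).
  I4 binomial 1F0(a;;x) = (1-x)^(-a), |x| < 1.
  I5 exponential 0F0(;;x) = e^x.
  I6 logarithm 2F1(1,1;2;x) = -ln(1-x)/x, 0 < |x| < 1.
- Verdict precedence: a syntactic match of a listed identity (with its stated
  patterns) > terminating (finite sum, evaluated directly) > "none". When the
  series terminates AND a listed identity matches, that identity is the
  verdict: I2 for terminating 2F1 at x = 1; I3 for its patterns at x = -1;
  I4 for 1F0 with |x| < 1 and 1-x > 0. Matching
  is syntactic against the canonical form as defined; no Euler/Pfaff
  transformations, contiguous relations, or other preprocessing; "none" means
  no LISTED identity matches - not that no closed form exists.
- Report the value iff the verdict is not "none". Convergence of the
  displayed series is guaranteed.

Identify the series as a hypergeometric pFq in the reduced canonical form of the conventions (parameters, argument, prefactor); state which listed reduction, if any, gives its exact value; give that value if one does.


The series (x = -\frac{7}{2}) is 1F2: upper {-\frac{1}{3}}, lower {-\frac{5}{3}, 2}, prefactor -\frac{6}{5}. Verdict: none. A 1F2 with upper {-\frac{1}{3}} fits none of I1-I6 at x = -\frac{7}{2}; the sum runs forever.

The tell: t_0 being -\frac{6}{5}, the running product (prefactor -6/5) telescopes to a rising factorial.
Term ratio: r(k) = -\frac{7}{2} * (k-\frac{1}{3}) / [(k-\frac{5}{3}) (k+2) (k+1)] - poly over poly, x = -\frac{7}{2} from leading terms; C = -\frac{6}{5} at k = 0.


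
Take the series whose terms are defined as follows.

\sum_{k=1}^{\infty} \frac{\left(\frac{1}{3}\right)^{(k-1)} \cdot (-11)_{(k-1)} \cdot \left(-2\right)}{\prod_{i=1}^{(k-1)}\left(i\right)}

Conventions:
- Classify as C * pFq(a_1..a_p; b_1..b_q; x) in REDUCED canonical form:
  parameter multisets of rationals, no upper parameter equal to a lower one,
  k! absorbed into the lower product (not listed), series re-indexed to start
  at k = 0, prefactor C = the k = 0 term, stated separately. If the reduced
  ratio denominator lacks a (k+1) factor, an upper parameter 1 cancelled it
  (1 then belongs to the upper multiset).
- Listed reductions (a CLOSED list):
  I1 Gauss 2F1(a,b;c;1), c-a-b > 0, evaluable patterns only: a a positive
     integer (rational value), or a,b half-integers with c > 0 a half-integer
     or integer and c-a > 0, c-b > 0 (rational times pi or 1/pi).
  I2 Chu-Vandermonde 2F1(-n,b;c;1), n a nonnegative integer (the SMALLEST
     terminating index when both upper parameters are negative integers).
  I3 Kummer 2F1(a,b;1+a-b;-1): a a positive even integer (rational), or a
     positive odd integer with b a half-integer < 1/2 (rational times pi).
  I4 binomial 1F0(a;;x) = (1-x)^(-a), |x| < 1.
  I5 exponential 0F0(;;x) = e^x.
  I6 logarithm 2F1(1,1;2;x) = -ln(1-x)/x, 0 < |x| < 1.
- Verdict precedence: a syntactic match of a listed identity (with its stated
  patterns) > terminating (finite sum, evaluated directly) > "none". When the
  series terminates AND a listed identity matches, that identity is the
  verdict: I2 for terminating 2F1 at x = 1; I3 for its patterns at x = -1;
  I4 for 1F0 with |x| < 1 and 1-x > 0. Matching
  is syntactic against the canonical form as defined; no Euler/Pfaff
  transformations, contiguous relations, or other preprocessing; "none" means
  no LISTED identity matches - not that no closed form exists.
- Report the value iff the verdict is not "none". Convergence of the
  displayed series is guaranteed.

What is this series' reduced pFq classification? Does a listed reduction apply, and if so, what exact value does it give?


Reduced: x = \frac{1}{3}, 1F0, upper = {-11}, lower = {-}, C = -2. Verdict at x = \frac{1}{3}: the binomial series (I4) matches (the 1F0 binomial series: exponent 11, x = \frac{1}{3}). Sum: -\frac{4096}{177147}.

Key step: with t_0 = -2, the product of the first k integers (prefactor -2) is k!.
Term ratio: r(k) = \frac{1}{3} * (k-11) / [(k+1)] - poly over poly, x = \frac{1}{3} from leading terms; C = -2 at k = 0.


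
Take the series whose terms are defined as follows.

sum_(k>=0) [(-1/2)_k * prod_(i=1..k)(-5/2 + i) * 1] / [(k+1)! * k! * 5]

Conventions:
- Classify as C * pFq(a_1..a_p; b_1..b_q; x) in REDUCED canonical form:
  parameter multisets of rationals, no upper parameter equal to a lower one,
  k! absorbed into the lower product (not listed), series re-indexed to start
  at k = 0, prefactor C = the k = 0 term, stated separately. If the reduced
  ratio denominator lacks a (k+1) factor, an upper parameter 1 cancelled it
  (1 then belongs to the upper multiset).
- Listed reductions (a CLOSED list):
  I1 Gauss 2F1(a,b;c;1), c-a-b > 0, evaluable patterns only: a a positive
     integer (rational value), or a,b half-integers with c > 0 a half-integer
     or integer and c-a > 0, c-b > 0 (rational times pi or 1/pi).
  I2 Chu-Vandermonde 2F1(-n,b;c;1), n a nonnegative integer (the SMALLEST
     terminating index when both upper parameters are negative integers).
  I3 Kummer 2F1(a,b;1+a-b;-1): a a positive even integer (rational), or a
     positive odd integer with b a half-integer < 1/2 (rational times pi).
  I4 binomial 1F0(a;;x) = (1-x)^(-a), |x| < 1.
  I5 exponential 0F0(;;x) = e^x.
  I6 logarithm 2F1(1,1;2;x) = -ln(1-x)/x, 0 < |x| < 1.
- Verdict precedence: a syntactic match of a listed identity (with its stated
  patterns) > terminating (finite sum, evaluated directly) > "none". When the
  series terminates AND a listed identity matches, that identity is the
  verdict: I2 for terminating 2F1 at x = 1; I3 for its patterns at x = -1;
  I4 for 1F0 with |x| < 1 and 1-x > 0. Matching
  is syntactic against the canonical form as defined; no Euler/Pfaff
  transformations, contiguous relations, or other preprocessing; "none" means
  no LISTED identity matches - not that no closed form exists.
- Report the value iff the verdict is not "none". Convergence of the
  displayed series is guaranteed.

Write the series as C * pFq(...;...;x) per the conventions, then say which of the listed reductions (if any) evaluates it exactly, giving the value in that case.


Structural cue: from the first term 1/5: the denominator's factorial ratio (C = 1/5, x = 1) is a lower Pochhammer.
Adjacent-term ratio: r(k) = 1 * (k-3/2) (k-1/2) / [(k+2) (k+1)] - rational; roots negated = parameters, x = 1, C = 1/5.

Canonical form: C = 1/5 times 2F1 with upper {-3/2, -1/2}, lower {2}, x = 1. Verdict at x = 1: Gauss (I1, half-integer pattern) matches (x = 1; upper {-3/2, -1/2} half-integers, c = 2 in the evaluable pattern). Value: (64/75) / pi.


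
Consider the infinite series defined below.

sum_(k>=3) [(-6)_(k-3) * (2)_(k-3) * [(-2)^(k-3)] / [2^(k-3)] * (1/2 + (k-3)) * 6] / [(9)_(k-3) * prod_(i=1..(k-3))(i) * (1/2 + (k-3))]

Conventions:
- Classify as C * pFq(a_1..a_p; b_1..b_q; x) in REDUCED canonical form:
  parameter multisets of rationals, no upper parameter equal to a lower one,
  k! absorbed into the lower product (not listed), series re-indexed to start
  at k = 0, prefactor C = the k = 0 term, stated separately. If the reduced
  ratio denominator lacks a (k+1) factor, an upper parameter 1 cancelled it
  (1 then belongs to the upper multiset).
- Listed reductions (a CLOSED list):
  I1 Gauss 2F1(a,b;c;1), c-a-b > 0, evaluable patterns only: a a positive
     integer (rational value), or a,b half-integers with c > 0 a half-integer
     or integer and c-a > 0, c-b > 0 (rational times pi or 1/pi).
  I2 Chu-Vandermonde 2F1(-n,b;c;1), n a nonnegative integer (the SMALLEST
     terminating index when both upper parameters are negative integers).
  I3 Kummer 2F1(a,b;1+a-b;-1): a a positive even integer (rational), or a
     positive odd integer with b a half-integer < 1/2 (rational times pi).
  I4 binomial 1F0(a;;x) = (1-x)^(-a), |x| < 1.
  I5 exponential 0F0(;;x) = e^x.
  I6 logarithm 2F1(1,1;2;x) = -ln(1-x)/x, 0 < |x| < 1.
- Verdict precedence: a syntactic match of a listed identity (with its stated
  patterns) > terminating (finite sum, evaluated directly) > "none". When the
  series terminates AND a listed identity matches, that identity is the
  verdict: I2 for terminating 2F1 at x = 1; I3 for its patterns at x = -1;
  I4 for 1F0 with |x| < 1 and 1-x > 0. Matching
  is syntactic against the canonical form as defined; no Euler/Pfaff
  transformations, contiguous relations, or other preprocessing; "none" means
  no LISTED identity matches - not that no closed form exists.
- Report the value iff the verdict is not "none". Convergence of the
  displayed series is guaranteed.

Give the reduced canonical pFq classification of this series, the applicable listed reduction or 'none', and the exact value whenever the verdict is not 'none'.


This is 6 * 2F1(-6, 2; 9; -1) in reduced canonical form. Verdict (x = -1): Kummer's theorem (I3) applies (x = -1; c = 9 equals 1+a-b for upper {-6, 2}: listed pattern). Sum: 24.

Key step: with t_0 = 6, the product of the first k integers (C = 6, x = -1) is k!.
Adjacent-term ratio: r(k) = (-1) * (k-6) (k+2) / [(k+9) (k+1)] - rational in k, leading ratio (-1); with t_0 = 6, classification follows.


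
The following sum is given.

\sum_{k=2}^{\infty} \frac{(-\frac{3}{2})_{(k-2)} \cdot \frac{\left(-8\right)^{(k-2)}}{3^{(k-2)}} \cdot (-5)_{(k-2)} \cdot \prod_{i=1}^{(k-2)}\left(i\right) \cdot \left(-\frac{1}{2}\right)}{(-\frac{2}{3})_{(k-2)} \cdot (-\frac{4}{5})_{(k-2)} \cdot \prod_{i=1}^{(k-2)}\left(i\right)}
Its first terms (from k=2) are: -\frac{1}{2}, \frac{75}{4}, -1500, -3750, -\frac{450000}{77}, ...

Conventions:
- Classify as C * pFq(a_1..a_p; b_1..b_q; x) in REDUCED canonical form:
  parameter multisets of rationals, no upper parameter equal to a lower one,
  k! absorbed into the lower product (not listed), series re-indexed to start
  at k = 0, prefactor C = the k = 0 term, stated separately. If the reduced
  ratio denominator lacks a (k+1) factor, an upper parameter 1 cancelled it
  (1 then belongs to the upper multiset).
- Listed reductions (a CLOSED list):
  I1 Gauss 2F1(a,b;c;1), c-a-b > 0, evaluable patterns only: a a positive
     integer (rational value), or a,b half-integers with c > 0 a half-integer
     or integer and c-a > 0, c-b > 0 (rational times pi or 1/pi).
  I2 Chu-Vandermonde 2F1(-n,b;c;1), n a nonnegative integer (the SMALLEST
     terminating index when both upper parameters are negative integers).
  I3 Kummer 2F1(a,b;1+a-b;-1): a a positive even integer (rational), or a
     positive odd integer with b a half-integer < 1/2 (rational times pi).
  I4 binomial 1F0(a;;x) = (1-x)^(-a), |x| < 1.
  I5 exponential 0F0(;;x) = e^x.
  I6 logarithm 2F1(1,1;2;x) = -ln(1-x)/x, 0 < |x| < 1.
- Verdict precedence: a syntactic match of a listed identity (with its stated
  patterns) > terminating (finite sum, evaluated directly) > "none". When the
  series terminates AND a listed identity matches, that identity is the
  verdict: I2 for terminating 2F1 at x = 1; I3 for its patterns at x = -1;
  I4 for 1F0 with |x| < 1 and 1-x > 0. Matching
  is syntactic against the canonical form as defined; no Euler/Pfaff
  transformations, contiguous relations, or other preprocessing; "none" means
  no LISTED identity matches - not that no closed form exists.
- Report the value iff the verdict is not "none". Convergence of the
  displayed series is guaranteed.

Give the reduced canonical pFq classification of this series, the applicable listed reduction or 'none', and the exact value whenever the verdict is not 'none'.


Reduced: x = -\frac{8}{3}, 3F2, upper = {-5, -\frac{3}{2}, 1}, lower = {-\frac{4}{5}, -\frac{2}{3}}, C = -\frac{1}{2}. Verdict: terminating. With -5 upstairs the series is a 6-term polynomial sum; evaluated term by term. Sum: -\frac{4536379}{308}.

The tell: with t_0 = -\frac{1}{2}, the product of the first k integers (C = -1/2, x = -8/3) is k!.
Term ratio: r(k) = -\frac{8}{3} * (k-5) (k-\frac{3}{2}) (k+1) / [(k-\frac{4}{5}) (k-\frac{2}{3}) (k+1)] - rational; roots negated = parameters, x = -\frac{8}{3}, C = -\frac{1}{2}.


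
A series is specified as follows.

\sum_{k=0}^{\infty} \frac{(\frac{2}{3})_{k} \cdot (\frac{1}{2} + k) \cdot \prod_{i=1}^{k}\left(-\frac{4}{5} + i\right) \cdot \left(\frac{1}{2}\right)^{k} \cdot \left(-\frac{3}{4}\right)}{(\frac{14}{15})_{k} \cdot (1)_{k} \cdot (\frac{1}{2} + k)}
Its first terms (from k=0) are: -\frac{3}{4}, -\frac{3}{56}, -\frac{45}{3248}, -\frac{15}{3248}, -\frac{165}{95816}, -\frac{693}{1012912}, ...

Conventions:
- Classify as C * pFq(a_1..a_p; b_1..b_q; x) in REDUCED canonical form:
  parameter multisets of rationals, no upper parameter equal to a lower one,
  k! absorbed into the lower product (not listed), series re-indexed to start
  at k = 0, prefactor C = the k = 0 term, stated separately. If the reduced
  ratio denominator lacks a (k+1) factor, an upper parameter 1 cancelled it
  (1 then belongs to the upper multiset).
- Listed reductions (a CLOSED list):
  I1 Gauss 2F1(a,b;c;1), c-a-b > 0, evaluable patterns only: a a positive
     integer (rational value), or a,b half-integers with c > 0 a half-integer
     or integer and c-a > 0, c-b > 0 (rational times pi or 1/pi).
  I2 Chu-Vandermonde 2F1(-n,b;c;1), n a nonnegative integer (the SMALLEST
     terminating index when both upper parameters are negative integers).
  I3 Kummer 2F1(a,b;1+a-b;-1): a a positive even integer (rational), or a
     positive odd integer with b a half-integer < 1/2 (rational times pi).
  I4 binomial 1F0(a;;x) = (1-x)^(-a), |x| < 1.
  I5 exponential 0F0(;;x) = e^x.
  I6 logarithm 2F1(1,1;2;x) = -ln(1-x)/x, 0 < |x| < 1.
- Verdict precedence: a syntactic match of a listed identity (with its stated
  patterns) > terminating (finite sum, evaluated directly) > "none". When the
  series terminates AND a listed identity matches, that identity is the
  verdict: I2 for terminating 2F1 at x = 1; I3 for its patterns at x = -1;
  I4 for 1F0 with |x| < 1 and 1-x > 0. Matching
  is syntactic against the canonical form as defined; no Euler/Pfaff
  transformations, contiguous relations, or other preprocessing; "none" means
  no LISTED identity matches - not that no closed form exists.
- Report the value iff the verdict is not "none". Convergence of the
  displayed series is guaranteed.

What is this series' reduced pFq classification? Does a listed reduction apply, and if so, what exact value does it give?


The tell: from the first term -\frac{3}{4}: (1)_k (prefactor -3/4) is k! itself.
Consecutive-term ratio: r(k) = \frac{1}{2} * (k+\frac{1}{5}) (k+\frac{2}{3}) / [(k+\frac{14}{15}) (k+1)] - rational; roots negated = parameters, x = \frac{1}{2}, C = -\frac{3}{4}.

Classification (C = -\frac{3}{4}): 2F1 with upper {\frac{1}{5}, \frac{2}{3}}, lower {\frac{14}{15}}, argument x = \frac{1}{2}. Verdict: none. Every listed pattern misses the 2F1 form at \frac{1}{2}, upper {\frac{1}{5}, \frac{2}{3}}.


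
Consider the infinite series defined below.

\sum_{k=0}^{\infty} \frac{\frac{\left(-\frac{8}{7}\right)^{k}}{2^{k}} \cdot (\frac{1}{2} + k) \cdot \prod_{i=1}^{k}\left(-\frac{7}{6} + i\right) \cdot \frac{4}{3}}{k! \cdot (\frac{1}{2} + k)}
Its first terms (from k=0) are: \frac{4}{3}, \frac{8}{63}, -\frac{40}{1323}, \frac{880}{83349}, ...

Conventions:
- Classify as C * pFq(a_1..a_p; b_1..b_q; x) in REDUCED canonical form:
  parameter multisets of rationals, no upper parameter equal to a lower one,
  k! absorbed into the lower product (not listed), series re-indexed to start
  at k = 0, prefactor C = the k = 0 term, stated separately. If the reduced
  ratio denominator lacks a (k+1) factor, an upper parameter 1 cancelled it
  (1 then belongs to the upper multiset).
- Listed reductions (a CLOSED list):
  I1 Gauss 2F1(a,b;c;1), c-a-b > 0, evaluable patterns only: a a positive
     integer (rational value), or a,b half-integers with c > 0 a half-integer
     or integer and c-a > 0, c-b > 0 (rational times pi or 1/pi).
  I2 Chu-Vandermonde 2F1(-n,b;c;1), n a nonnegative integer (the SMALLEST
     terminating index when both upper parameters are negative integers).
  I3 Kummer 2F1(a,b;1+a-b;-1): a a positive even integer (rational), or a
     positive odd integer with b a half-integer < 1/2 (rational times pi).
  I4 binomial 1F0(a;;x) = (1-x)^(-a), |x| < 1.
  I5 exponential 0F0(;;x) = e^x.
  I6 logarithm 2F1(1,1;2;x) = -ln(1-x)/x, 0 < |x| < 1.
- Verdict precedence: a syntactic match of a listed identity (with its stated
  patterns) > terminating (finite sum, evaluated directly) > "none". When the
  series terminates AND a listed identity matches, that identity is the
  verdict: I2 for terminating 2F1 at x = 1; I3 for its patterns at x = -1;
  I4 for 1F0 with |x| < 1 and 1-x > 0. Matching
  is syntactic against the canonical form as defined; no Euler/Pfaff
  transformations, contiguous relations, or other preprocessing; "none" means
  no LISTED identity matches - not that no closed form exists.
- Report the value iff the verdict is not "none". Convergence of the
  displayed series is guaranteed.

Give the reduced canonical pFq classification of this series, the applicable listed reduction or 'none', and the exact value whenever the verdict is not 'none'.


Reduced: x = -\frac{4}{7}, 1F0, upper = {-\frac{1}{6}}, lower = {-}, C = \frac{4}{3}. Verdict (x = -\frac{4}{7}): the binomial series (I4) applies (the 1F0 binomial series: exponent 1/6, x = -\frac{4}{7}). Its exact value is \frac{4}{3} \cdot \left(\frac{11}{7}\right)^{\frac{1}{6}}.

The tell: from the first term \frac{4}{3}: the two k-th powers (C = 4/3) combine into one argument.
Consecutive-term ratio: r(k) = -\frac{4}{7} * (k-\frac{1}{6}) / [(k+1)] - rational; roots negated = parameters, x = -\frac{4}{7}, C = \frac{4}{3}.


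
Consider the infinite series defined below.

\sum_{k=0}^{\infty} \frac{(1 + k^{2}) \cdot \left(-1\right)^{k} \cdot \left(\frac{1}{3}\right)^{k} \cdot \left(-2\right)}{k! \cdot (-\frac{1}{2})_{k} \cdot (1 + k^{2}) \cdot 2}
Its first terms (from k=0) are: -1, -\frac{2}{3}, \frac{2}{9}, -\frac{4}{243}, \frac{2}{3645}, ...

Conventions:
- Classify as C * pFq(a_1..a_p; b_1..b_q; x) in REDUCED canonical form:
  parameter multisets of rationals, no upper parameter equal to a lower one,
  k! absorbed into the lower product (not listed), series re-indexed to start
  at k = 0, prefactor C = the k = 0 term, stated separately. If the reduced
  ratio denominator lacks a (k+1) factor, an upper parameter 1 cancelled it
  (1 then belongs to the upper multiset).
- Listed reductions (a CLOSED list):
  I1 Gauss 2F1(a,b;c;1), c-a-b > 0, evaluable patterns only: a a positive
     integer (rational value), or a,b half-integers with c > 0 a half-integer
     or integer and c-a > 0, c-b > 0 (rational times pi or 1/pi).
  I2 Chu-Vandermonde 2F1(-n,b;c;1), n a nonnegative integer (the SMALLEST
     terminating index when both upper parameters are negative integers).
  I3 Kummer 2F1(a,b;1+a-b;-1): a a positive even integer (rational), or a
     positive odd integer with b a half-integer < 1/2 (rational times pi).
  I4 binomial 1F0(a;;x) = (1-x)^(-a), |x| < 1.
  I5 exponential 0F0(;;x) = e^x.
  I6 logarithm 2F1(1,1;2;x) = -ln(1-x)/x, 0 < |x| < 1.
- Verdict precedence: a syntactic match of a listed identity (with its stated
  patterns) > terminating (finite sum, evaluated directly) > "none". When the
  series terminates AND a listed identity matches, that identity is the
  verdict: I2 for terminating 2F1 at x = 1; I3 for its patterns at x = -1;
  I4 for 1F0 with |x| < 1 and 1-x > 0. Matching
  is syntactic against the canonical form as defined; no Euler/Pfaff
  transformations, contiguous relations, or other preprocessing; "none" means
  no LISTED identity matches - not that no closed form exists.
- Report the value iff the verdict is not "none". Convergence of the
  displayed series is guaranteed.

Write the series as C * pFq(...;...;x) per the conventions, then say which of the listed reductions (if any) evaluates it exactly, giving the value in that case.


At argument -\frac{1}{3}: a 0F1 with upper {-}, lower {-\frac{1}{2}}, scaled by C = -1. Verdict: none here - no I1-I6 shape fits x = -\frac{1}{3} with lower {-\frac{1}{2}}.

Key observation: t_0 being -1, the (-1)^k factor (prefactor -1) folds into the argument's sign.
Consecutive-term ratio: r(k) = -\frac{1}{3} * 1 / [(k-\frac{1}{2}) (k+1)] - rational in k. x = -\frac{1}{3}; t_0 = -1; negate the roots.


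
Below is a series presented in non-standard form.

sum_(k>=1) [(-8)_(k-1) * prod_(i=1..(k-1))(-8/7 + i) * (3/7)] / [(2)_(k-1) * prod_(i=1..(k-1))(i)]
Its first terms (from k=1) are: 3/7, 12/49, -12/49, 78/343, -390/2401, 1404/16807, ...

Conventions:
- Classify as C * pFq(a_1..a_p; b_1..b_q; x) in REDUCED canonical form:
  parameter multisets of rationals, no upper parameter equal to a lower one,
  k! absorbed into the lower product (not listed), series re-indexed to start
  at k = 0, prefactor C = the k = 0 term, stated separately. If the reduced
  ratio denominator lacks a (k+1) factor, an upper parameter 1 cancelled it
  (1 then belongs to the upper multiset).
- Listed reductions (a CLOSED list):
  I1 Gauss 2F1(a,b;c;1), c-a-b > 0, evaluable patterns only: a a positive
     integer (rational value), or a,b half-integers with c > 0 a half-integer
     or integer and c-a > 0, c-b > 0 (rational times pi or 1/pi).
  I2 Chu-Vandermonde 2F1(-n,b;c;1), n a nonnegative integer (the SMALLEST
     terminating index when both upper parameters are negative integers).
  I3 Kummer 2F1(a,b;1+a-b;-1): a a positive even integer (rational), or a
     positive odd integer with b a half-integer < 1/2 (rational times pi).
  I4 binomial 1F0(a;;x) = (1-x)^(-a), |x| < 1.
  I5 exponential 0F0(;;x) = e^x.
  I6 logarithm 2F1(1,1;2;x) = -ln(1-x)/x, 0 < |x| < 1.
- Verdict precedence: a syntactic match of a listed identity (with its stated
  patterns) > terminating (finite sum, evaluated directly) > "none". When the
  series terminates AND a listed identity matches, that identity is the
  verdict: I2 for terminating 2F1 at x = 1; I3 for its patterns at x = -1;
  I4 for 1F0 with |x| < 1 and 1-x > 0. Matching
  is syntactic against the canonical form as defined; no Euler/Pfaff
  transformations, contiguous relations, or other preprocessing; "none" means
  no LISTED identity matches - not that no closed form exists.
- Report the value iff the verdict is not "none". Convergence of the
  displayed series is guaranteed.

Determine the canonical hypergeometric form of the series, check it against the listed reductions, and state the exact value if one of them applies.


Canonical form: C = 3/7 times 2F1 with upper {-8, -1/7}, lower {2}, x = 1. Verdict: the Chu-Vandermonde identity I2 applies (terminating 2F1 at x = 1 with n = 8, b = -1/7, c = 2). Exact value: 156373800/282475249.

Structural cue: x = 1 and the product of the first k integers (prefactor 3/7) is k!.
Step ratio: r(k) = 1 * (k-8) (k-1/7) / [(k+2) (k+1)] - rational; roots negated = parameters, x = 1, C = 3/7.
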